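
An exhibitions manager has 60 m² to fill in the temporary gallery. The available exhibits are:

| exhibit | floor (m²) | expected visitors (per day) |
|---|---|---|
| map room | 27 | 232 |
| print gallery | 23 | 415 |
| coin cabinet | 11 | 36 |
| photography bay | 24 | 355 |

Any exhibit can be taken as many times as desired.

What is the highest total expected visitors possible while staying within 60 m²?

866

Ranking by ratio (expected visitors/m²): print gallery 18.04, photography bay 14.79, map room 8.59, coin cabinet 3.27.
Best packing: 2×print gallery + coin cabinet — 57 m², 866 total.
The spare 3 m² is too small for any remaining exhibit, and no exchange beats 866.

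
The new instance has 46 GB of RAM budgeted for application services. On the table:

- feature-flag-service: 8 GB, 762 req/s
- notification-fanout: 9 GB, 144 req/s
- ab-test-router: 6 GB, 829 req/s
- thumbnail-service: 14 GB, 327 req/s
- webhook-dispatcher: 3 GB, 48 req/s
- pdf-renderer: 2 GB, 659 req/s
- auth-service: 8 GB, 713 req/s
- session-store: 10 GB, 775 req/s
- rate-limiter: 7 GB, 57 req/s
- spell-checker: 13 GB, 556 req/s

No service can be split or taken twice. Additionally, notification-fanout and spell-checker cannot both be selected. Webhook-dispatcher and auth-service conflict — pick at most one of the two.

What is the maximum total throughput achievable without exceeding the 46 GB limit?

3882

Best packing: feature-flag-service + notification-fanout + ab-test-router + pdf-renderer + auth-service + session-store — 43 GB, 3882 total.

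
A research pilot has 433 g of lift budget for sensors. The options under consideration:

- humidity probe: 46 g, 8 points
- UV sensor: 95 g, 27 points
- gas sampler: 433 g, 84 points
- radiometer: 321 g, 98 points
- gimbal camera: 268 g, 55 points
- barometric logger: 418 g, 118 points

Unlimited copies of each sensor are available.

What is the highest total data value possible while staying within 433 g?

125

Taking UV sensor + radiometer: 416 g used, 125 in data value.
Every other selection either busts 433 g or fails to beat 125.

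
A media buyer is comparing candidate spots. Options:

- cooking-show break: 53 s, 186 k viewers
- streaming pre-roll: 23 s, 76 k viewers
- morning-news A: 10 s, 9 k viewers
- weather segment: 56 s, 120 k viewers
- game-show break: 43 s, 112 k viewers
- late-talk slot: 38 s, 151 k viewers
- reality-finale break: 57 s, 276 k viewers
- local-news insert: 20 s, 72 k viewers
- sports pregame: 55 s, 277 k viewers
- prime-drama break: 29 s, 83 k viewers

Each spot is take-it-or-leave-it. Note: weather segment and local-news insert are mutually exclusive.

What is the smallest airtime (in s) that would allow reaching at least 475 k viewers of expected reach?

Need the lightest bundle worth ≥ 475.
Taking reality-finale break + sports pregame gives 553 (≥ 475) for 112 s.
Below 112 s the best achievable stays under 475.

112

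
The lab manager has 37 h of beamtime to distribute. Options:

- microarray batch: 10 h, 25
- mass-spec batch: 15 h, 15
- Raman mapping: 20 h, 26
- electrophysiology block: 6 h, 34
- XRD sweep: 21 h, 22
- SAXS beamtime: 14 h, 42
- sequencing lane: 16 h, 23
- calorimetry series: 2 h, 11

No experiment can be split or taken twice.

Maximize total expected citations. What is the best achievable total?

112

The ratio ordering already packs tightly: microarray batch + electrophysiology block + SAXS beamtime + calorimetry series, 32 h, 112.
Nothing else within 37 h beats 112.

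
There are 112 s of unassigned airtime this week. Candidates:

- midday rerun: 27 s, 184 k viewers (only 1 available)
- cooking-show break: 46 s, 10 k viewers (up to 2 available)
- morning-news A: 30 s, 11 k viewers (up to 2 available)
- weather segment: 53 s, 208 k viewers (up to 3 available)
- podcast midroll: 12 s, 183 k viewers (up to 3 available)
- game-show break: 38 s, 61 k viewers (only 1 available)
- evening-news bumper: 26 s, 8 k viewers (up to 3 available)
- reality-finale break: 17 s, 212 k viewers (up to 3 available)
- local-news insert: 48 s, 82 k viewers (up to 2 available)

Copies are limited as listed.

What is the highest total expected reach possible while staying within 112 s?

1186

Density check — podcast midroll 15.25, reality-finale break 12.47, midday rerun 6.81, weather segment 3.92 are the best per s.
A density-first pass picks 3×podcast midroll + 3×reality-finale break — 1185 at 87 s.
Dropping podcast midroll frees 12 s; slotting in midday rerun (27 s) lifts the total to 1186 at 102 s.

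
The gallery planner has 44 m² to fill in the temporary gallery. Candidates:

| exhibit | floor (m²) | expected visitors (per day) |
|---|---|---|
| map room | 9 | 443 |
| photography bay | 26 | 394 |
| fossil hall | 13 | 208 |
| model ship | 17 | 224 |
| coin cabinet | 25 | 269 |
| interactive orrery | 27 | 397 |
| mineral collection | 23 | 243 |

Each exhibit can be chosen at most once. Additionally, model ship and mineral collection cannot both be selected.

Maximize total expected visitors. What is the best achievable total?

875

Ranking by ratio (expected visitors/m²): map room 49.22, fossil hall 16.00, photography bay 15.15.
Best packing: map room + fossil hall + model ship — 39 m², 875 total.
Next best is map room + interactive orrery at 840 (36 m²) — short by 35.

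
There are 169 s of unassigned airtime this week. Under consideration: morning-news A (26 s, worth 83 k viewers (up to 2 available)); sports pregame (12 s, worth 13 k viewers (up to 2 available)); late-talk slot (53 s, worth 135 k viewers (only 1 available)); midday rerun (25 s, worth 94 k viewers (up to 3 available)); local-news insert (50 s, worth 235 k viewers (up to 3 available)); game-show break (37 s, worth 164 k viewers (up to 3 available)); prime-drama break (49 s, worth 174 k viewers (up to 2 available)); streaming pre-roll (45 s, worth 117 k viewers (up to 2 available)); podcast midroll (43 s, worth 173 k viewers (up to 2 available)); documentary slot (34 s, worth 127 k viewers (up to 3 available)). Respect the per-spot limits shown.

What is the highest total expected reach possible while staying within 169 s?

The ratio heuristic lands on sports pregame + 3×local-news insert (718) but leaves 7 s idle.
The 62 s tied up in sports pregame and local-news insert is better spent on midday rerun + podcast midroll — total rises to 737 (168 s).
The spare 1 s is too small for any remaining spot, and no exchange beats 737.

737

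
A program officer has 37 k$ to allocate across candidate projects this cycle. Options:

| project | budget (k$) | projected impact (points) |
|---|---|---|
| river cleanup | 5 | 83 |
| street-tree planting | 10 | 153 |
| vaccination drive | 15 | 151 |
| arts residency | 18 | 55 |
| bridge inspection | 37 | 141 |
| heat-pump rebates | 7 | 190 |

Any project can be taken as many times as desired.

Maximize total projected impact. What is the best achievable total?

950

Density check — heat-pump rebates 27.14, river cleanup 16.60, street-tree planting 15.30 are the best per k$.
The ratio ordering already packs tightly: 5×heat-pump rebates, 35 k$, 950.
That's the maximum — no swap from here does better than 950.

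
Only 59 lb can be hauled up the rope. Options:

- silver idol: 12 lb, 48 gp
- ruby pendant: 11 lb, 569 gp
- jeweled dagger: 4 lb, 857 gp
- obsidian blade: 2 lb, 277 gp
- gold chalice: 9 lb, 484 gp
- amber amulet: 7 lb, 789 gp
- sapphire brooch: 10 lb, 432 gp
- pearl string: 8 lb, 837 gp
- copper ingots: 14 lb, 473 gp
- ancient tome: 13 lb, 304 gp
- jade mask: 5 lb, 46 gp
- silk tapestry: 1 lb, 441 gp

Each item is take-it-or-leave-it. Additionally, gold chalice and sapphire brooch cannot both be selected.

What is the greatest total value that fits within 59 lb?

Taking ruby pendant + jeweled dagger + obsidian blade + gold chalice + amber amulet + pearl string + copper ingots + silk tapestry: 56 lb used, 4727 in value.
Nothing else feasible within 59 lb beats 4727.

4727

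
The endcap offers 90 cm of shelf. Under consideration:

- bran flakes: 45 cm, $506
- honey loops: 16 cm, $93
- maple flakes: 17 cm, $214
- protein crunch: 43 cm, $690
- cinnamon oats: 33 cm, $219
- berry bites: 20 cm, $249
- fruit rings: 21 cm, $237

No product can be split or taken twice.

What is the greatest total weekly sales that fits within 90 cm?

Ranking by ratio (weekly sales/cm): protein crunch 16.05, maple flakes 12.59, berry bites 12.45, fruit rings 11.29.
Filling by ratio: maple flakes + protein crunch + berry bites for 1153, with 10 cm left unused.
Replace maple flakes and berry bites with bran flakes: the trade gains 43 net, giving 1196 at 88 cm.
Nothing else within 90 cm beats 1196.

1196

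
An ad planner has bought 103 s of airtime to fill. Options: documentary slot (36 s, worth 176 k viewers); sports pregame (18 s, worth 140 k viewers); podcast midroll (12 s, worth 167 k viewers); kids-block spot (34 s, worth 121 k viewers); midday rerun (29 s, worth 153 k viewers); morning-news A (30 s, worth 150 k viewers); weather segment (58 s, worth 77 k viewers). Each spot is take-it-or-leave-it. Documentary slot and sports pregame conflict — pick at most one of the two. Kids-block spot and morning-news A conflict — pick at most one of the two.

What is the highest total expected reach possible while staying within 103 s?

610

Ranking by ratio (expected reach/s): podcast midroll 13.92, sports pregame 7.78, midday rerun 5.28.
Sports pregame + podcast midroll + midday rerun + morning-news A uses 89 of the 103 s and totals 610.
Every other selection either busts 103 s or breaks a pairing rule or fails to beat 610.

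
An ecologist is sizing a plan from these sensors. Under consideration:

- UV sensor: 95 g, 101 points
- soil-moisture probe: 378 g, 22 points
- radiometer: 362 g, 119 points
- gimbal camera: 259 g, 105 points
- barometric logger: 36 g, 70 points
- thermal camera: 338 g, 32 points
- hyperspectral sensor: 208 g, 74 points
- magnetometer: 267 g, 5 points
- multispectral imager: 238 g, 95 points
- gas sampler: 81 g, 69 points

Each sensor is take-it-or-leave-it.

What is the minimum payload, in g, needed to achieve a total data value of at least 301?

Look for the lowest-payload combination reaching 301.
UV sensor + barometric logger + hyperspectral sensor + gas sampler reaches 314 using 420 g.
Below 420 g the best achievable stays under 301.

420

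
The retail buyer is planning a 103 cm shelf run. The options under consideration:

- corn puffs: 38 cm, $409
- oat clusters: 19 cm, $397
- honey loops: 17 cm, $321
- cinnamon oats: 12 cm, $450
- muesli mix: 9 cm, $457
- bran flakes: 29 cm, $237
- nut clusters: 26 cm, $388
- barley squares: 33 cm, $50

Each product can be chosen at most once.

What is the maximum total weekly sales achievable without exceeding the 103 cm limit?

2034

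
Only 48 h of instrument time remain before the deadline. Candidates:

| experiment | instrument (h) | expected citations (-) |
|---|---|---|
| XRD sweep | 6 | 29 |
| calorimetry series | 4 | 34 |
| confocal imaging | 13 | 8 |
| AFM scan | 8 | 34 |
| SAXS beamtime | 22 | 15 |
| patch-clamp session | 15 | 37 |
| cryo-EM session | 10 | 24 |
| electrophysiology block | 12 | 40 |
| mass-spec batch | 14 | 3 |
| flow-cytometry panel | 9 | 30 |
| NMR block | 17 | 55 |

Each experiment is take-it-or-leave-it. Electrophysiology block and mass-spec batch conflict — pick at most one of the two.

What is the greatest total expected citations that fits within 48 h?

192

Density check — calorimetry series 8.50, XRD sweep 4.83, AFM scan 4.25, electrophysiology block 3.33 are the best per h.
Filling by ratio: XRD sweep + calorimetry series + AFM scan + electrophysiology block + flow-cytometry panel for 167, with 9 h left unused.
Replace flow-cytometry panel with NMR block: the trade gains 25 net, giving 192 at 47 h.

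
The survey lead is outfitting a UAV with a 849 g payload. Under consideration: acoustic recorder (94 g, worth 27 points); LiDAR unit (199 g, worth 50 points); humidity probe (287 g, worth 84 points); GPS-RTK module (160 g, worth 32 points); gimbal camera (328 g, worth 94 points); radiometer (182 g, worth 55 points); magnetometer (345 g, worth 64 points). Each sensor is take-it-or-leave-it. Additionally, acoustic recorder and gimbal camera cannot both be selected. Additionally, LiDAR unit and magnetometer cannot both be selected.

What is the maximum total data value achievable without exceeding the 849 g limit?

233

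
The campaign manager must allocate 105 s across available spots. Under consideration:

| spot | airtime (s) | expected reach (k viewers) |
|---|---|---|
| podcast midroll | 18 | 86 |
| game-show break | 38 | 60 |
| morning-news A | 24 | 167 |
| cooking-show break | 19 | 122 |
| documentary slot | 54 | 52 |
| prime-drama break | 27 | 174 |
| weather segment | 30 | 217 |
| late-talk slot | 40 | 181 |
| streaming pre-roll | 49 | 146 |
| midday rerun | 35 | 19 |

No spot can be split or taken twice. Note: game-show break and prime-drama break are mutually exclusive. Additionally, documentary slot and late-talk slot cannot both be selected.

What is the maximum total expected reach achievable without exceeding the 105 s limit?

Best packing: morning-news A + cooking-show break + prime-drama break + weather segment — 100 s, 680 total.
An exhaustive check of the 1024 subsets confirms 680.

680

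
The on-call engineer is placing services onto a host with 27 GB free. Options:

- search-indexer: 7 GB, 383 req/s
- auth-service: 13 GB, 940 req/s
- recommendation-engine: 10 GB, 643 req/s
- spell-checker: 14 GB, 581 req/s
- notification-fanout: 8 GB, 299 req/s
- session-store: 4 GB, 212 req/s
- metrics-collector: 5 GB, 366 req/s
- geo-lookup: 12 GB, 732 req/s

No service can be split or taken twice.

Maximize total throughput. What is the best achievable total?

1795

A density-first pass picks search-indexer + auth-service + metrics-collector — 1689 at 25 GB.
The 12 GB tied up in search-indexer and metrics-collector is better spent on recommendation-engine + session-store — total rises to 1795 (27 GB).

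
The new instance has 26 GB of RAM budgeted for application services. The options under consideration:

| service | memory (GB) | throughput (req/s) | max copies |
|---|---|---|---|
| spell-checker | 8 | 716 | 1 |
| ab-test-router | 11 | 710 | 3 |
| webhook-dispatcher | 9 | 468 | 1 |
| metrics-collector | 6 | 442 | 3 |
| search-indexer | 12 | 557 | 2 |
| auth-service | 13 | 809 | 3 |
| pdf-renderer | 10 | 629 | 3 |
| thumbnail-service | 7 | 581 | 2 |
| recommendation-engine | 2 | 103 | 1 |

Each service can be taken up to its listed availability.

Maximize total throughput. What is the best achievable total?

2046

Density check — spell-checker 89.50, thumbnail-service 83.00, metrics-collector 73.67, ab-test-router 64.55 are the best per GB.
Greedy by ratio would take spell-checker + 2×thumbnail-service + recommendation-engine: 24 GB used, total 1981.
Dropping spell-checker and recommendation-engine frees 10 GB; slotting in 2×metrics-collector (12 GB) lifts the total to 2046 at 26 GB.
No other feasible combination exceeds 2046.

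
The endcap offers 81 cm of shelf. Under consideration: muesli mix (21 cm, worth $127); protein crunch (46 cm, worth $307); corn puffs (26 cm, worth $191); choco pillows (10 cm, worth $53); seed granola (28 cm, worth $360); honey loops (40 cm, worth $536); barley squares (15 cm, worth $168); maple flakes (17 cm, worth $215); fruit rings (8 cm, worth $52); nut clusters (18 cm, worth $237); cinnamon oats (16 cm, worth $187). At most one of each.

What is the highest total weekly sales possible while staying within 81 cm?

999

Density check — honey loops 13.40, nut clusters 13.17, seed granola 12.86, maple flakes 12.65 are the best per cm.
The ratio heuristic lands on honey loops + maple flakes + nut clusters (988) but leaves 6 cm idle.
Replace honey loops with seed granola + cinnamon oats: the trade gains 11 net, giving 999 at 79 cm.
Next best is honey loops + barley squares + fruit rings + nut clusters at 993 (81 cm) — short by 6.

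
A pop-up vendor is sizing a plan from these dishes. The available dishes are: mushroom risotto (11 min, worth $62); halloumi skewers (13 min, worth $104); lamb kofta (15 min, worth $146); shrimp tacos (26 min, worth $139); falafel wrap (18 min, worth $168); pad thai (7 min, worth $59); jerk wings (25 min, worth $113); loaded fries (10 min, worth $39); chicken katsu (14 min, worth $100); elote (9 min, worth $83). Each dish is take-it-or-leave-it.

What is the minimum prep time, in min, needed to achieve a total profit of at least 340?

Need the lightest bundle worth ≥ 340.
Taking lamb kofta + falafel wrap + pad thai gives 373 (≥ 340) for 40 min.
No combination under 40 min hits 340.

40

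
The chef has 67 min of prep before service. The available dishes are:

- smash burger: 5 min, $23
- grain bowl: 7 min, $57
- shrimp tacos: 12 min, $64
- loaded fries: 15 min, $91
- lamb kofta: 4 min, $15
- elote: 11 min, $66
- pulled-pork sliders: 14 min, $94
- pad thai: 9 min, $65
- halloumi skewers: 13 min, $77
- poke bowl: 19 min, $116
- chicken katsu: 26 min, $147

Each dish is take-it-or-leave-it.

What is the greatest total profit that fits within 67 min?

432

A density-first pass picks grain bowl + loaded fries + pulled-pork sliders + pad thai + poke bowl — 423 at 64 min.
The 15 min tied up in loaded fries is better spent on smash burger + halloumi skewers — total rises to 432 (67 min).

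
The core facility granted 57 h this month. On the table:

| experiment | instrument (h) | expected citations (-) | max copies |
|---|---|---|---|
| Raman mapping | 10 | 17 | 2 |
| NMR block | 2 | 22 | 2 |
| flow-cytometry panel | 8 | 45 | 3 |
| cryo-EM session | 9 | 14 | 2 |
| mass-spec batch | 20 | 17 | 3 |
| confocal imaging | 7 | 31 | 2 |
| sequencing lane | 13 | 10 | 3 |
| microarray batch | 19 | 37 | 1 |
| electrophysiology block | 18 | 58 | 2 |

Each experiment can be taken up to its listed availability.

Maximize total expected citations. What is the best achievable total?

268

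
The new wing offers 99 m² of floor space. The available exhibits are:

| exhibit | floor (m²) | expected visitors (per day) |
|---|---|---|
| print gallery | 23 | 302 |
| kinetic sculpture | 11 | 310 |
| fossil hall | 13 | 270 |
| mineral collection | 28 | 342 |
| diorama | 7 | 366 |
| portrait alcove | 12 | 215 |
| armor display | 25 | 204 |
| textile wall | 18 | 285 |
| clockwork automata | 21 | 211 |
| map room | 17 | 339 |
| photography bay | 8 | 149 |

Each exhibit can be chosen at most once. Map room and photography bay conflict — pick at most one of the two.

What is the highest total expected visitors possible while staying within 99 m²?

Taking kinetic sculpture + fossil hall + diorama + portrait alcove + textile wall + clockwork automata + map room: 99 m² used, 1996 in expected visitors.
No other feasible combination exceeds 1996.

1996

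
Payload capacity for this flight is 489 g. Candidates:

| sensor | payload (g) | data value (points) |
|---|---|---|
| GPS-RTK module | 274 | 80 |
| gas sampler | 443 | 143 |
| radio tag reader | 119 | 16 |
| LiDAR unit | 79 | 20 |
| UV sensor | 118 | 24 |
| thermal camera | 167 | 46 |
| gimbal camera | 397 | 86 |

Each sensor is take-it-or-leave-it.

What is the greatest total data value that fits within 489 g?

By data value per g: gas sampler 0.32, GPS-RTK module 0.29, thermal camera 0.28, LiDAR unit 0.25 lead.
Gas sampler uses 443 of the 489 g and totals 143.
Nothing else within 489 g beats 143.

143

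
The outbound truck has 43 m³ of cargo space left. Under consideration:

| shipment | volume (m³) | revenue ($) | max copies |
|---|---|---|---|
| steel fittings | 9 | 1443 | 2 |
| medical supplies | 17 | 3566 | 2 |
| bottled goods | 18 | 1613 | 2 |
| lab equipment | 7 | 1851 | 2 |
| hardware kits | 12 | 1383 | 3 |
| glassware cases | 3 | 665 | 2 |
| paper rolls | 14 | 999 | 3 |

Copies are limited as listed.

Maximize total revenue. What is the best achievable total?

9376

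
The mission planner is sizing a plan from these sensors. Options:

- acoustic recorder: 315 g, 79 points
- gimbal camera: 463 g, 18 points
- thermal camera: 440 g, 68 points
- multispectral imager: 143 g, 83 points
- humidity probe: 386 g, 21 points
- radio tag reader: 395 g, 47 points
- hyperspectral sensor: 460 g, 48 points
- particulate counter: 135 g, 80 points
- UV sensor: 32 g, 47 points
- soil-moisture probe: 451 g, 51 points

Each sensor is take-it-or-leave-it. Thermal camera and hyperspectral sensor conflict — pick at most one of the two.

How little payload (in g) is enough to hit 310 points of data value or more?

1011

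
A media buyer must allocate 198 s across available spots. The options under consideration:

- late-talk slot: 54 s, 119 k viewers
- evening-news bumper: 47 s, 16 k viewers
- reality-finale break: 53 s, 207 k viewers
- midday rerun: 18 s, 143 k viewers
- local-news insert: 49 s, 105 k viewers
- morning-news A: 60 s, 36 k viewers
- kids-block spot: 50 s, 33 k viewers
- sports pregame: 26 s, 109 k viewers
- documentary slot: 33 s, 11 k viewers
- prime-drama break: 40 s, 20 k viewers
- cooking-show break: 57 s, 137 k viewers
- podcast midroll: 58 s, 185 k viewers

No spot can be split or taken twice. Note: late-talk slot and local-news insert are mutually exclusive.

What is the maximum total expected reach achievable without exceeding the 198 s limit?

672

Ranking by ratio (expected reach/s): midday rerun 7.94, sports pregame 4.19, reality-finale break 3.91, podcast midroll 3.19.
The ratio heuristic lands on reality-finale break + midday rerun + sports pregame + prime-drama break + podcast midroll (664) but leaves 3 s idle.
Replace sports pregame and prime-drama break with cooking-show break: the trade gains 8 net, giving 672 at 186 s.
The closest alternative, reality-finale break + midday rerun + sports pregame + prime-drama break + podcast midroll, reaches only 664.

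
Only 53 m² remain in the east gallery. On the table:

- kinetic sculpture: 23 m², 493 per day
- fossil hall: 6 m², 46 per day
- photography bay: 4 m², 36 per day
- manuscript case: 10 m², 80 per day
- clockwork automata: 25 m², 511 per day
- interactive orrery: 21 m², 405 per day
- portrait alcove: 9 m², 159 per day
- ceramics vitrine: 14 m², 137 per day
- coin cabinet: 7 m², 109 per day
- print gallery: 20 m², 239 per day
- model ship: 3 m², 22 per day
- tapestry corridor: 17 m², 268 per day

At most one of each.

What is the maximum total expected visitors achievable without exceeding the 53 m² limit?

By expected visitors per m²: kinetic sculpture 21.43, clockwork automata 20.44, interactive orrery 19.29 lead.
Greedy by ratio would take kinetic sculpture + photography bay + clockwork automata: 52 m² used, total 1040.
Dropping photography bay and clockwork automata frees 29 m²; slotting in interactive orrery + portrait alcove (30 m²) lifts the total to 1057 at 53 m².

1057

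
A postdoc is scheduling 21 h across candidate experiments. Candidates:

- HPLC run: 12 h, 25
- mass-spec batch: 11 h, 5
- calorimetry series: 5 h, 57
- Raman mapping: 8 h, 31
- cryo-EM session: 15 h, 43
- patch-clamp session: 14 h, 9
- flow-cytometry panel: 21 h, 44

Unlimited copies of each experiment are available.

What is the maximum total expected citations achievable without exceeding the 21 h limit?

The ratio ordering already packs tightly: 4×calorimetry series, 20 h, 228.
Nothing else within 21 h beats 228.

228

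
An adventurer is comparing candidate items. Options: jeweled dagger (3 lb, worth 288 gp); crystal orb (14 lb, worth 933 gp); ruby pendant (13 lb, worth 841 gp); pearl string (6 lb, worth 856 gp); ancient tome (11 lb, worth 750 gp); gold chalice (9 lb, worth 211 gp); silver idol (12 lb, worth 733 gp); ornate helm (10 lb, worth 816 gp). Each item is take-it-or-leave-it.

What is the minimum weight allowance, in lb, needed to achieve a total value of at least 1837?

Minimise lb subject to total value ≥ 1837.
jeweled dagger + pearl string + ornate helm: 1960 value at 19 lb.
Any bundle with less than 19 lb falls short of 1837.

19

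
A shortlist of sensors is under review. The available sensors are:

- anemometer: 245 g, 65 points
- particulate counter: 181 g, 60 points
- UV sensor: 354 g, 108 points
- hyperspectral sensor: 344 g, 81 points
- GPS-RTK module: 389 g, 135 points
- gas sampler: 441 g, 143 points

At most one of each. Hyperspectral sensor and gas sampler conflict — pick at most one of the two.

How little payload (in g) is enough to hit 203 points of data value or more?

Minimise g subject to total data value ≥ 203.
particulate counter + gas sampler reaches 203 using 622 g.
Any bundle with less than 622 g falls short of 203.

622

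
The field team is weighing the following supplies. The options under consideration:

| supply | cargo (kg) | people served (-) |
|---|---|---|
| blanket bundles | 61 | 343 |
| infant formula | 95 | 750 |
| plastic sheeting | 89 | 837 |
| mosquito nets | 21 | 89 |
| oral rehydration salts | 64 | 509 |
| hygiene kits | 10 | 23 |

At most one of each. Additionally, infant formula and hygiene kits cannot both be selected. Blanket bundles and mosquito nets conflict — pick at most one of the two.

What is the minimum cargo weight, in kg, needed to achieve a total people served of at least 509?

64

Minimise kg subject to total people served ≥ 509.
oral rehydration salts reaches 509 using 64 kg.
Below 64 kg the best achievable stays under 509.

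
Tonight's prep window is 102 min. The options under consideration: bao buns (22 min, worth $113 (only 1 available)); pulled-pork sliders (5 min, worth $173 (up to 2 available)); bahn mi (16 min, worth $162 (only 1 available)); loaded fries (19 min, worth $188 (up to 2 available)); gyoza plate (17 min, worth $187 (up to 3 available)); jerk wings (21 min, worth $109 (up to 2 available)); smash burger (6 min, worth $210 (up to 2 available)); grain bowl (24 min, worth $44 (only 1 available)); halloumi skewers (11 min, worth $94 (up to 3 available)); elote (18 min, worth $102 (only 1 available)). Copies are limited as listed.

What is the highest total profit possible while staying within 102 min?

1584

Greedy by ratio would take 2×pulled-pork sliders + bahn mi + 3×gyoza plate + 2×smash burger + halloumi skewers: 100 min used, total 1583.
Dropping gyoza plate frees 17 min; slotting in loaded fries (19 min) lifts the total to 1584 at 102 min.
That's the maximum — no swap from here does better than 1584.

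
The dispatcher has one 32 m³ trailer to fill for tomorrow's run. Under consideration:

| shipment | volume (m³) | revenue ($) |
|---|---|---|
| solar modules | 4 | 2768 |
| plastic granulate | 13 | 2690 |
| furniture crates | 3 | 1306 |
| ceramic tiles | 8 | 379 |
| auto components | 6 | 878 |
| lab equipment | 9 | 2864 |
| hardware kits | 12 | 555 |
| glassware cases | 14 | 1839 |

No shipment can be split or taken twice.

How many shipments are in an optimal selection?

4

Best achievable revenue is 9628.
For example solar modules + plastic granulate + furniture crates + lab equipment achieves it, using 29 m³.
Every optimal selection uses 4 shipments.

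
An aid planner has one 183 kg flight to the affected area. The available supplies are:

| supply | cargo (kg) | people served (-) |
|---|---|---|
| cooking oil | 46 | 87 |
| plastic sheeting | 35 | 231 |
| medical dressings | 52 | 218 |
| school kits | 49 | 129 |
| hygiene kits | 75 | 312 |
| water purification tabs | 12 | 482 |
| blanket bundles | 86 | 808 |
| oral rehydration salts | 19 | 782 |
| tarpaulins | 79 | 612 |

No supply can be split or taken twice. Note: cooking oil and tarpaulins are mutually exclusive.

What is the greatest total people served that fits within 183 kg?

Best packing: plastic sheeting + water purification tabs + blanket bundles + oral rehydration salts — 152 kg, 2303 total.
The closest alternative, medical dressings + water purification tabs + blanket bundles + oral rehydration salts, reaches only 2290.

2303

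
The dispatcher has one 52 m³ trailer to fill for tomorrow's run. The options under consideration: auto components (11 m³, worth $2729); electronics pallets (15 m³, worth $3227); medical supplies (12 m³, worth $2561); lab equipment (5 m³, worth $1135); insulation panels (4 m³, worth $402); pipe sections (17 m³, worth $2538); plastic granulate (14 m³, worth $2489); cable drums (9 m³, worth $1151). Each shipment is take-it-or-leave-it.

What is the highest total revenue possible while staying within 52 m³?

11006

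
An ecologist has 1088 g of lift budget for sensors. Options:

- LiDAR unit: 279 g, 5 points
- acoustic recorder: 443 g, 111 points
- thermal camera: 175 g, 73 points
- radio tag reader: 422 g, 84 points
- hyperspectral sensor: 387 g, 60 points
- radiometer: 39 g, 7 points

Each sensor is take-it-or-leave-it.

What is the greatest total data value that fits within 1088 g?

Best packing: acoustic recorder + thermal camera + radio tag reader + radiometer — 1079 g, 275 total.
Runner-up acoustic recorder + thermal camera + radio tag reader tops out at 268.

275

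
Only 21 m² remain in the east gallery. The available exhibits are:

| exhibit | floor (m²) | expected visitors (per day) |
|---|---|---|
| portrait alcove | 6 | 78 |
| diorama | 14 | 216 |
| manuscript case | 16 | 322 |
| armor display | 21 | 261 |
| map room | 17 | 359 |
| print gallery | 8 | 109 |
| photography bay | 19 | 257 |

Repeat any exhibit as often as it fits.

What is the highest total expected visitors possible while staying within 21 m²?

359

Map room uses 17 of the 21 m² and totals 359.
No other feasible combination exceeds 359.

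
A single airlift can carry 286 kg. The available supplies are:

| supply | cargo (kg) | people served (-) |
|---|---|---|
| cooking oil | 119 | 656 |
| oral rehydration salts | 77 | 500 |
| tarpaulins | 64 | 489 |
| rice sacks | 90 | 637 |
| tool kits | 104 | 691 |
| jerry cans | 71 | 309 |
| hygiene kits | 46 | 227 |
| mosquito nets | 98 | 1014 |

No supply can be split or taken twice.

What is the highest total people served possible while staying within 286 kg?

2230

By people served per kg: mosquito nets 10.35, tarpaulins 7.64, rice sacks 7.08 lead.
A density-first pass picks tarpaulins + rice sacks + mosquito nets — 2140 at 252 kg.
The 90 kg tied up in rice sacks is better spent on oral rehydration salts + hygiene kits — total rises to 2230 (285 kg).
The closest alternative, oral rehydration salts + tool kits + mosquito nets, reaches only 2205.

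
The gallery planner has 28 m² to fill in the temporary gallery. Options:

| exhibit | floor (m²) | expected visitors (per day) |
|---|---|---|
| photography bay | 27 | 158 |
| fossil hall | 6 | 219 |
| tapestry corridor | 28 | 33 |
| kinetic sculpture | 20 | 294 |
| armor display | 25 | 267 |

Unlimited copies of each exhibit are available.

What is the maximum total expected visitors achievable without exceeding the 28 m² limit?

876

The ratio ordering already packs tightly: 4×fossil hall, 24 m², 876.
Every other selection either busts 28 m² or fails to beat 876.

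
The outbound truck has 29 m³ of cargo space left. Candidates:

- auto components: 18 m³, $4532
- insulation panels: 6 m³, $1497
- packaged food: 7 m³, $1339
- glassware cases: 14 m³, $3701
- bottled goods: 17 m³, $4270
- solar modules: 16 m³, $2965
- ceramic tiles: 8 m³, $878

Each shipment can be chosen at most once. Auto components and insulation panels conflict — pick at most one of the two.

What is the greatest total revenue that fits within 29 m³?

6537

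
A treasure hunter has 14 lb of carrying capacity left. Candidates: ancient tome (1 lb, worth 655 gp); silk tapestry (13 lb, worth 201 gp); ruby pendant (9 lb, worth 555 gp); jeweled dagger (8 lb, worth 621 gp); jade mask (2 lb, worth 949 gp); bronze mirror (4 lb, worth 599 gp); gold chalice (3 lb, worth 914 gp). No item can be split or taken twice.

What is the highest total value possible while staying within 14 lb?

3139

Greedy by ratio would take ancient tome + jade mask + bronze mirror + gold chalice: 10 lb used, total 3117.
Dropping bronze mirror frees 4 lb; slotting in jeweled dagger (8 lb) lifts the total to 3139 at 14 lb.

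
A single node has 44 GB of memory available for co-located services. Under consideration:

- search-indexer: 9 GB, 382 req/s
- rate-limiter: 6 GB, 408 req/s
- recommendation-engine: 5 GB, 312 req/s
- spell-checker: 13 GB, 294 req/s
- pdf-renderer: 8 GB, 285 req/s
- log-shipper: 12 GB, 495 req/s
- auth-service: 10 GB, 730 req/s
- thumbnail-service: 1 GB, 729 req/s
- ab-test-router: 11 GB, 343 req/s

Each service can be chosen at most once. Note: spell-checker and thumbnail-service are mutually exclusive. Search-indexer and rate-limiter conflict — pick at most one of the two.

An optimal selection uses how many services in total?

6

Optimal total is 2959.
For example rate-limiter + recommendation-engine + pdf-renderer + log-shipper + auth-service + thumbnail-service achieves it, using 42 GB.
Every optimal selection uses 6 services.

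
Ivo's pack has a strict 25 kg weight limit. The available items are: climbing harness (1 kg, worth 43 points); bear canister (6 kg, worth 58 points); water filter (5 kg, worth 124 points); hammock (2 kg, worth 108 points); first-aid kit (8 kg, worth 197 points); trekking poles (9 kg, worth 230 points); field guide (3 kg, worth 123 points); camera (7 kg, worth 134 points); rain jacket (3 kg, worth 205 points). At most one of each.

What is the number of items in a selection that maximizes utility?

Optimal total is 863.
For example hammock + first-aid kit + trekking poles + field guide + rain jacket achieves it, using 25 kg.
Any selection reaching 863 contains exactly 5 items.

5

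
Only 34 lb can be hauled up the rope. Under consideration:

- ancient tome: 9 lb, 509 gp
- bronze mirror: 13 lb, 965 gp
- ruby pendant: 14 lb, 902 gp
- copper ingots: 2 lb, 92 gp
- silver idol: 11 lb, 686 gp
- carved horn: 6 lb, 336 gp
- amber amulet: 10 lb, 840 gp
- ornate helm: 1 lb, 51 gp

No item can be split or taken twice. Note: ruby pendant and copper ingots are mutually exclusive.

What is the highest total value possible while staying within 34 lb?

2491

Taking bronze mirror + silver idol + amber amulet: 34 lb used, 2491 in value.
An exhaustive check of the 256 subsets confirms 2491.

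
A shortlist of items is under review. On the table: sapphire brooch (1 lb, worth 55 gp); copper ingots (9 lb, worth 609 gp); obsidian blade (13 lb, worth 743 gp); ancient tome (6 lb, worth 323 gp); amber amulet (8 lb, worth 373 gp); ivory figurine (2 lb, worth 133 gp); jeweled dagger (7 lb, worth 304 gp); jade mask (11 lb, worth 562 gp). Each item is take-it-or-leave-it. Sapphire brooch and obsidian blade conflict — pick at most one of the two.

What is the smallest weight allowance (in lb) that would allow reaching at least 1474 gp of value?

24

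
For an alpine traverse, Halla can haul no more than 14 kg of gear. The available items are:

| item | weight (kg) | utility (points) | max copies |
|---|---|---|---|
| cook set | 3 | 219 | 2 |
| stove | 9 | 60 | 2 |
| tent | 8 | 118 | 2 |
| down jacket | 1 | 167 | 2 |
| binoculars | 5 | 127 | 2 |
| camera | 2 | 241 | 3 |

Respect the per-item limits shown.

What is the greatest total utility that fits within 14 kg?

1495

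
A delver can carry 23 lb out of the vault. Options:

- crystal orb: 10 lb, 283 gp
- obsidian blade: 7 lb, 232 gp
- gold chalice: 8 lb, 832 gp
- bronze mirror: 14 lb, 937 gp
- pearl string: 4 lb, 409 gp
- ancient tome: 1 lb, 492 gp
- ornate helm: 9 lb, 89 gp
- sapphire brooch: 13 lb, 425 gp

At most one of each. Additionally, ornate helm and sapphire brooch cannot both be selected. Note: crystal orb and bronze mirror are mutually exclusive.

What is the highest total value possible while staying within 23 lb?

2261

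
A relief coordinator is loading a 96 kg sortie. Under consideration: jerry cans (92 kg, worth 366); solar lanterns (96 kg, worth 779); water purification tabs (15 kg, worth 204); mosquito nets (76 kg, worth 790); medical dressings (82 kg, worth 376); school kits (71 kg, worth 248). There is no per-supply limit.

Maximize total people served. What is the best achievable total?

1224

The ratio ordering already packs tightly: 6×water purification tabs, 90 kg, 1224.
Nothing else within 96 kg beats 1224.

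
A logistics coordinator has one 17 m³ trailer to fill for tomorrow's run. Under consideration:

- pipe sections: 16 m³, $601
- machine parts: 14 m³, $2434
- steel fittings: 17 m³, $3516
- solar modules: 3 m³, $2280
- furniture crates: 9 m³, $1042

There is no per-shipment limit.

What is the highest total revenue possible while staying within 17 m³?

11400

The ratio ordering already packs tightly: 5×solar modules, 15 m³, 11400.
Every other selection either busts 17 m³ or fails to beat 11400.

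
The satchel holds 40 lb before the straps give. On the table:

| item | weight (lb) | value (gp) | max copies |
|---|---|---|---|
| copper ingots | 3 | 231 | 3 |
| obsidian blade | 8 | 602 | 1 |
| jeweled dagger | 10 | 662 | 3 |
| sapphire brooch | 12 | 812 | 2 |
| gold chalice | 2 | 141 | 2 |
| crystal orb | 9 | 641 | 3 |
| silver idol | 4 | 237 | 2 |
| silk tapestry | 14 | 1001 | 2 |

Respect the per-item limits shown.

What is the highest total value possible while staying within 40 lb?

2937

3×copper ingots + obsidian blade + crystal orb + silk tapestry uses 40 of the 40 lb and totals 2937.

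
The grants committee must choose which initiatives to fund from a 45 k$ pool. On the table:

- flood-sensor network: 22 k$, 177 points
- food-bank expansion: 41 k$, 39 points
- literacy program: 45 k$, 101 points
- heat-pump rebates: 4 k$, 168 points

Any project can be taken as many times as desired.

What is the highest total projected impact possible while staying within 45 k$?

1848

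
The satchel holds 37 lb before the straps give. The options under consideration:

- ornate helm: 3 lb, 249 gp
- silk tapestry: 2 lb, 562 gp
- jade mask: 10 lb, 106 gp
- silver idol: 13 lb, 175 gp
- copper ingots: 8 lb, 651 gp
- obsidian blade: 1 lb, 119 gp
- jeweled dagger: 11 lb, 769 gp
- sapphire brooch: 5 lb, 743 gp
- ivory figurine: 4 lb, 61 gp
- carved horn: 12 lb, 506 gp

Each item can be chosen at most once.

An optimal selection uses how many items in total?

Best achievable value is 3154.
ornate helm + silk tapestry + copper ingots + obsidian blade + jeweled dagger + sapphire brooch + ivory figurine hits 3154 at 34 lb.
Every optimal selection uses 7 items.

7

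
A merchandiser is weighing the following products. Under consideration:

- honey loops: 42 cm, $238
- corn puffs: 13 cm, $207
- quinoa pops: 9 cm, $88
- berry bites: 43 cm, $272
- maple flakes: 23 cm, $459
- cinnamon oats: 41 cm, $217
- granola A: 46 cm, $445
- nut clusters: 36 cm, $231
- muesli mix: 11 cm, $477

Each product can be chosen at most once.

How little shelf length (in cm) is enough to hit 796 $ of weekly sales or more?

Look for the lowest-shelf combination reaching 796.
maple flakes + muesli mix: 936 weekly sales at 34 cm.
Below 34 cm the best achievable stays under 796.

34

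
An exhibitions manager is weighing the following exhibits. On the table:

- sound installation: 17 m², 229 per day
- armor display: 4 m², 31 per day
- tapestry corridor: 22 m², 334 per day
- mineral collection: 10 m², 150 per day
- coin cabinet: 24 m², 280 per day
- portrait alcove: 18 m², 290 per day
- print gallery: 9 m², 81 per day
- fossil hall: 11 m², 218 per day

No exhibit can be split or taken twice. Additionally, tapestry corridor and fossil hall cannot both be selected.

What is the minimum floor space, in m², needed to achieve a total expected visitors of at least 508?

Need the lightest bundle worth ≥ 508.
Taking portrait alcove + fossil hall gives 508 (≥ 508) for 29 m².
No combination under 29 m² hits 508.

29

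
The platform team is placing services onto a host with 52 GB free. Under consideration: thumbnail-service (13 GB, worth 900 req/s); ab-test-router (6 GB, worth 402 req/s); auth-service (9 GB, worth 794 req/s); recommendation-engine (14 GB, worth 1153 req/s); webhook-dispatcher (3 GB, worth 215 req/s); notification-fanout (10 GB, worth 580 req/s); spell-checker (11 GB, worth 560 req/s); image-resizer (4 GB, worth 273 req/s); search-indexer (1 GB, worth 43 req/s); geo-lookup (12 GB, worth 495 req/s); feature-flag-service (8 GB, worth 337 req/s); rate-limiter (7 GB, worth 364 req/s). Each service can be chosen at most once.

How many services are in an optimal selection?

The maximum throughput within 52 GB is 3829.
For example thumbnail-service + ab-test-router + auth-service + recommendation-engine + notification-fanout achieves it, using 52 GB.
All optima have 5 services.

5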